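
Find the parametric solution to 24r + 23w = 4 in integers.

Step 1: Compute gcd(24, 23) = 1.
Since 1 divides 4, solutions exist.

Step 2: Find a particular solution using extended Euclidean algorithm.
We get r₀ = 4, w₀ = -4.
Check: 24*4 + 23*-4 = 4 = 4 ✓

Step 3: Write the general solution.
r = 4 + (23/1)t = 4 + 23t
w = -4 - (24/1)t = -4 - 24t
for any integer t.

r = 4 + 23t, w = -4 - 24t for integer t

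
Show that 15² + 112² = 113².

Compute a² + b²:
15² + 112² = 225 + 12544 = 12769
Compute c²:
113² = 12769
Since 12769 = 12769, it is a Pythagorean triple.

Yes, it is a Pythagorean triple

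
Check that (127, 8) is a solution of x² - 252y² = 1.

Compute x² = 127² = 16129
Compute 252y² = 252·8² = 252·64 = 16128
x² - 252y² = 16129 - 16128 = 1
Since this equals 1, (127, 8) is a solution.

Yes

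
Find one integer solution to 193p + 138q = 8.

Step 1: Check solvability.
gcd(193, 138) = 1
Since 1 divides 8, solutions exist.

Step 2: Apply extended Euclidean algorithm to find gcd.
We find integers such that 193*x0 + 138*y0 = 1

Step 3: Scale the particular solution.
Multiply by 8/1 = 8:
p = -40, q = 56

Step 4: Verify.
193*(-40) + 138*(56) = 8 = 8 ✓

p = -40, q = 56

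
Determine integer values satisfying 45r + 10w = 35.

Step 1: Check solvability.
gcd(45, 10) = 5
Since 5 divides 35, solutions exist.

Step 2: Apply extended Euclidean algorithm to find gcd.
We find integers such that 45*x0 + 10*y0 = 5

Step 3: Scale the particular solution.
Multiply by 35/5 = 7:
r = 7, w = -28

Step 4: Verify.
45*(7) + 10*(-28) = 35 = 35 ✓

r = 7, w = -28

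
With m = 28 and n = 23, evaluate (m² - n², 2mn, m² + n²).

a = m² - n² = 784 - 529 = 255
b = 2mn = 2·28·23 = 1288
c = m² + n² = 784 + 529 = 1313
Verify: 255² + 1288² = 65025 + 1658944 = 1723969 = 1313² ✓

(255, 1288, 1313)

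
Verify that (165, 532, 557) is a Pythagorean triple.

Compute a² + b²:
165² + 532² = 27225 + 283024 = 310249
Compute c²:
557² = 310249
Since 310249 = 310249, it is a Pythagorean triple.

Yes, it is a Pythagorean triple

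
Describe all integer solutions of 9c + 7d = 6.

Step 1: Compute gcd(9, 7) = 1.
Since 1 divides 6, solutions exist.

Step 2: Find a particular solution using extended Euclidean algorithm.
We get c₀ = -18, d₀ = 24.
Check: 9*-18 + 7*24 = 6 = 6 ✓

Step 3: Write the general solution.
c = -18 + (7/1)t = -18 + 7t
d = 24 - (9/1)t = 24 - 9t
for any integer t.

c = -18 + 7t, d = 24 - 9t for integer t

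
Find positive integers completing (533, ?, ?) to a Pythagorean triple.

We need the other leg and hypotenuse such that 533² + x² = c².
Take x = 756, c = 925: 533² + 756² = 284089 + 571536 = 855625 = 925² ✓
Triple: (533, 756, 925)

(533, 756, 925)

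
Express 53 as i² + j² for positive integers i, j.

We need to find integers i, j > 0 such that i² + j² = 53.
Trying i = 2: j² = 53 - 2² = 53 - 4 = 49
j = 7
Check: 2² + 7² = 4 + 49 = 53 ✓

53 = 2² + 7²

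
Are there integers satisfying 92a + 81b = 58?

Step 1: Compute gcd(92, 81).
gcd(92, 81) = 1

Step 2: Check divisibility.
Does 1 divide 58? 58 = 1 x 58, so yes.

By the theorem on linear Diophantine equations, 92a + 81b = 58 has integer solutions if and only if gcd(92, 81) divides 58. Since 1 | 58, solutions exist.

Yes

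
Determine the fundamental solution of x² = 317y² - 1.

We need x² = 317y² - 1. Try successive y:
y = 1: x² = 317·1² - 1 = 316, not a perfect square
y = 2: x² = 317·2² - 1 = 1267, not a perfect square
y = 3: x² = 317·3² - 1 = 2852, not a perfect square
...
y = 19805: x² = 317·19805² - 1 = 124339453924 = 352618² ✓
Check: 352618² - 317·19805² = 124339453924 - 124339453925 = -1 ✓

x = 352618, y = 19805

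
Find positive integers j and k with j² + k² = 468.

We need to find integers j, k > 0 such that j² + k² = 468.
Trying j = 12: k² = 468 - 12² = 468 - 144 = 324
k = 18
Check: 12² + 18² = 144 + 324 = 468 ✓

468 = 12² + 18²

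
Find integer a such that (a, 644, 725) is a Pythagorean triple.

a² = c² - b² = 725² - 644² = 525625 - 414736 = 110889
a = sqrt(110889) = 333

333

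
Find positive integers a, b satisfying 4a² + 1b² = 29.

Try small values of a and check whether (29 - 4a²)/1 is a perfect square.
a = 1: 4·1² = 4, so 1b² = 29 - 4 = 25, giving b² = 25, b = 5.
Check: 4·1² + 1·5² = 4 + 25 = 29 ✓

a = 1, b = 5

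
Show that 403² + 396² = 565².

Compute a² + b² = 403² + 396² = 162409 + 156816 = 319225
Compute c² = 565² = 319225
Since 319225 = 319225, confirmed.

Yes, it is a Pythagorean triple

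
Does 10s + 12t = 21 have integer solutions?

Step 1: Compute gcd(10, 12).
gcd(10, 12) = 2

Step 2: Check divisibility.
Does 2 divide 21? 21 = 2 x 10 + 1, so no.

By the theorem on linear Diophantine equations, 10s + 12t = 21 has integer solutions if and only if gcd(10, 12) divides 21. Since 2 does not divide 21, no solutions exist.

No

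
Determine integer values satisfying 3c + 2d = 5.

Step 1: Check solvability.
gcd(3, 2) = 1
Since 1 divides 5, solutions exist.

Step 2: Apply extended Euclidean algorithm to find gcd.
We find integers such that 3*x0 + 2*y0 = 1

Step 3: Scale the particular solution.
Multiply by 5/1 = 5:
c = 5, d = -5

Step 4: Verify.
3*(5) + 2*(-5) = 5 = 5 ✓

c = 5, d = -5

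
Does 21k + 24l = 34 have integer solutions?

Step 1: Compute gcd(21, 24).
gcd(21, 24) = 3

Step 2: Check divisibility.
Does 3 divide 34? 34 = 3 x 11 + 1, so no.

By the theorem on linear Diophantine equations, 21k + 24l = 34 has integer solutions if and only if gcd(21, 24) divides 34. Since 3 does not divide 34, no solutions exist.

No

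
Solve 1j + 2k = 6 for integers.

Step 1: Check solvability.
gcd(1, 2) = 1
Since 1 divides 6, solutions exist.

Step 2: Apply extended Euclidean algorithm to find gcd.
We find integers such that 1*x0 + 2*y0 = 1

Step 3: Scale the particular solution.
Multiply by 6/1 = 6:
j = 6, k = 0

Step 4: Verify.
1*(6) + 2*(0) = 6 = 6 ✓

j = 6, k = 0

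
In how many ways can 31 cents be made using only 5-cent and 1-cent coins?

We need non-negative integers (x, y) with 5x + 1y = 31.
For each x from 0 to 6, check if (31 - 5x) is a non-negative multiple of 1.
Solutions (x, y): (0,31), (1,26), (2,21), (3,16), ...
Count: 7

7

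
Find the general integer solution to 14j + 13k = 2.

Step 1: Compute gcd(14, 13) = 1.
Since 1 divides 2, solutions exist.

Step 2: Find a particular solution using extended Euclidean algorithm.
We get j₀ = 2, k₀ = -2.
Check: 14*2 + 13*-2 = 2 = 2 ✓

Step 3: Write the general solution.
j = 2 + (13/1)t = 2 + 13t
k = -2 - (14/1)t = -2 - 14t
for any integer t.

j = 2 + 13t, k = -2 - 14t for integer t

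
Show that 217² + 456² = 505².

Compute a² + b² = 217² + 456² = 47089 + 207936 = 255025
Compute c² = 505² = 255025
Since 255025 = 255025, confirmed.

Yes, it is a Pythagorean triple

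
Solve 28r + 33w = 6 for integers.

Step 1: Check solvability.
gcd(28, 33) = 1
Since 1 divides 6, solutions exist.

Step 2: Apply extended Euclidean algorithm to find gcd.
We find integers such that 28*x0 + 33*y0 = 1

Step 3: Scale the particular solution.
Multiply by 6/1 = 6:
r = 78, w = -66

Step 4: Verify.
28*(78) + 33*(-66) = 6 = 6 ✓

r = 78, w = -66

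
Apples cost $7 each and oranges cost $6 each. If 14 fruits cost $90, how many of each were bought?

Let a = apples, o = oranges.
a + o = 14
7a + 6o = 90
Substitute o = 14 - a:
7a + 6(14 - a) = 90
(7 - 6)a = 90 - 84
1a = 6
a = 6, o = 14 - 6 = 8

Apples: 6, Oranges: 8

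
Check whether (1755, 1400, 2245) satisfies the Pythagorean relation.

Compute a² + b²:
1755² + 1400² = 3080025 + 1960000 = 5040025
Compute c²:
2245² = 5040025
Since 5040025 = 5040025, it is a Pythagorean triple.

Yes, it is a Pythagorean triple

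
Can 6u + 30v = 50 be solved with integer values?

Step 1: Compute gcd(6, 30).
gcd(6, 30) = 6

Step 2: Check divisibility.
Does 6 divide 50? 50 = 6 x 8 + 2, so no.

By the theorem on linear Diophantine equations, 6u + 30v = 50 has integer solutions if and only if gcd(6, 30) divides 50. Since 6 does not divide 50, no solutions exist.

No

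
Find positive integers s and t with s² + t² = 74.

We need to find integers s, t > 0 such that s² + t² = 74.
Trying s = 5: t² = 74 - 5² = 74 - 25 = 49
t = 7
Check: 5² + 7² = 25 + 49 = 74 ✓

74 = 5² + 7²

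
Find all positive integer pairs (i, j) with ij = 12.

The positive divisors of 12 are: 1, 2, 3, 4, 6, 12.
Each divisor d gives the pair (d, 12/d):
(1, 12), (2, 6), (3, 4), (4, 3), (6, 2), (12, 1)

(1, 12), (2, 6), (3, 4), (4, 3), (6, 2), (12, 1)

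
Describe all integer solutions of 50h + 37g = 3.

Step 1: Compute gcd(50, 37) = 1.
Since 1 divides 3, solutions exist.

Step 2: Find a particular solution using extended Euclidean algorithm.
We get h₀ = -51, g₀ = 69.
Check: 50*-51 + 37*69 = 3 = 3 ✓

Step 3: Write the general solution.
h = -51 + (37/1)t = -51 + 37t
g = 69 - (50/1)t = 69 - 50t
for any integer t.

h = -51 + 37t, g = 69 - 50t for integer t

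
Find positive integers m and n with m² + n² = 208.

We need to find integers m, n > 0 such that m² + n² = 208.
Trying m = 8: n² = 208 - 8² = 208 - 64 = 144
n = 12
Check: 8² + 12² = 64 + 144 = 208 ✓

208 = 8² + 12²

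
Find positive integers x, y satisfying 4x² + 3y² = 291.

Try small values of x and check whether (291 - 4x²)/3 is a perfect square.
x = 6: 4·6² = 144, so 3y² = 291 - 144 = 147, giving y² = 49, y = 7.
Check: 4·6² + 3·7² = 144 + 147 = 291 ✓

x = 6, y = 7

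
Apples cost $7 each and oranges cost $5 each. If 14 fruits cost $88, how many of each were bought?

Let a = apples, o = oranges.
a + o = 14
7a + 5o = 88
Substitute o = 14 - a:
7a + 5(14 - a) = 88
(7 - 5)a = 88 - 70
2a = 18
a = 9, o = 14 - 9 = 5

Apples: 9, Oranges: 5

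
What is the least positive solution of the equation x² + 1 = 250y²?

We need x² = 250y² - 1. Try successive y:
y = 1: x² = 250·1² - 1 = 249, not a perfect square
y = 2: x² = 250·2² - 1 = 999, not a perfect square
y = 3: x² = 250·3² - 1 = 2249, not a perfect square
...
y = 281: x² = 250·281² - 1 = 19740249 = 4443² ✓
Check: 4443² - 250·281² = 19740249 - 19740250 = -1 ✓

x = 4443, y = 281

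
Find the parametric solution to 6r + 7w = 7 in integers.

Step 1: Compute gcd(6, 7) = 1.
Since 1 divides 7, solutions exist.

Step 2: Find a particular solution using extended Euclidean algorithm.
We get r₀ = -7, w₀ = 7.
Check: 6*-7 + 7*7 = 7 = 7 ✓

Step 3: Write the general solution.
r = -7 + (7/1)t = -7 + 7t
w = 7 - (6/1)t = 7 - 6t
for any integer t.

r = -7 + 7t, w = 7 - 6t for integer t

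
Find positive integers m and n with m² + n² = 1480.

We need to find integers m, n > 0 such that m² + n² = 1480.
Trying m = 6: n² = 1480 - 6² = 1480 - 36 = 1444
n = 38
Check: 6² + 38² = 36 + 1444 = 1480 ✓

1480 = 6² + 38²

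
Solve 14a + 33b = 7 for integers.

Step 1: Check solvability.
gcd(14, 33) = 1
Since 1 divides 7, solutions exist.

Step 2: Apply extended Euclidean algorithm to find gcd.
We find integers such that 14*x0 + 33*y0 = 1

Step 3: Scale the particular solution.
Multiply by 7/1 = 7:
a = -49, b = 21

Step 4: Verify.
14*(-49) + 33*(21) = 7 = 7 ✓

a = -49, b = 21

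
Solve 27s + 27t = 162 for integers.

Step 1: Check solvability.
gcd(27, 27) = 27
Since 27 divides 162, solutions exist.

Step 2: Apply extended Euclidean algorithm to find gcd.
We find integers such that 27*x0 + 27*y0 = 27

Step 3: Scale the particular solution.
Multiply by 162/27 = 6:
s = 0, t = 6

Step 4: Verify.
27*(0) + 27*(6) = 162 = 162 ✓

s = 0, t = 6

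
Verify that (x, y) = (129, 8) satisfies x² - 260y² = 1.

Compute x² = 129² = 16641
Compute 260y² = 260·8² = 260·64 = 16640
x² - 260y² = 16641 - 16640 = 1
Since this equals 1, (129, 8) is a solution.

Yes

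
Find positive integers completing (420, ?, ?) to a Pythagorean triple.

We need the other leg and hypotenuse such that 420² + x² = c².
Take x = 29, c = 421: 420² + 29² = 176400 + 841 = 177241 = 421² ✓
Triple: (29, 420, 421)

(29, 420, 421)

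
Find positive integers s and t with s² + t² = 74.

We need to find integers s, t > 0 such that s² + t² = 74.
Trying s = 5: t² = 74 - 5² = 74 - 25 = 49
t = 7
Check: 5² + 7² = 25 + 49 = 74 ✓

74 = 5² + 7²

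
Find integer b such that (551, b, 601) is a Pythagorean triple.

b² = c² - a² = 601² - 551² = 361201 - 303601 = 57600
b = sqrt(57600) = 240

240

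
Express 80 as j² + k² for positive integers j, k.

We need to find integers j, k > 0 such that j² + k² = 80.
Trying j = 4: k² = 80 - 4² = 80 - 16 = 64
k = 8
Check: 4² + 8² = 16 + 64 = 80 ✓

80 = 4² + 8²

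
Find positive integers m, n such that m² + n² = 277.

Search for m with 277 - m² a perfect square.
m = 9: 277 - 9² = 277 - 81 = 196 = 14² ✓
So m = 9, n = 14.

m = 9, n = 14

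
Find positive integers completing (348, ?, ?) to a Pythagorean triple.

We need the other leg and hypotenuse such that 348² + x² = c².
Take x = 805, c = 877: 348² + 805² = 121104 + 648025 = 769129 = 877² ✓
Triple: (805, 348, 877)

(805, 348, 877)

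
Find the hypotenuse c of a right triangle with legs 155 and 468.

c² = a² + b² = 155² + 468² = 24025 + 219024 = 243049
c = sqrt(243049) = 493

493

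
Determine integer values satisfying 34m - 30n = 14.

Step 1: Check solvability.
gcd(34, 30) = 2
Since 2 divides 14, solutions exist.

Step 2: Apply extended Euclidean algorithm to find gcd.
We find integers such that 34*x0 + 30*y0 = 2

Step 3: Scale the particular solution.
Multiply by 14/2 = 7:
m = -49, n = -56

Step 4: Verify.
34*(-49) - 30*(-56) = 14 = 14 ✓

m = -49, n = -56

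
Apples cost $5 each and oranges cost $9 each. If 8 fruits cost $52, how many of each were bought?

Let a = apples, o = oranges.
a + o = 8
5a + 9o = 52
Substitute o = 8 - a:
5a + 9(8 - a) = 52
(5 - 9)a = 52 - 72
-4a = -20
a = 5, o = 8 - 5 = 3

Apples: 5, Oranges: 3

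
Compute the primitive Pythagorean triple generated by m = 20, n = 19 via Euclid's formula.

a = m² - n² = 400 - 361 = 39
b = 2mn = 2·20·19 = 760
c = m² + n² = 400 + 361 = 761
Verify: 39² + 760² = 1521 + 577600 = 579121 = 761² ✓

(39, 760, 761)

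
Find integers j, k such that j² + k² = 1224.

We need to find integers j, k > 0 such that j² + k² = 1224.
Trying j = 18: k² = 1224 - 18² = 1224 - 324 = 900
k = 30
Check: 18² + 30² = 324 + 900 = 1224 ✓

1224 = 18² + 30²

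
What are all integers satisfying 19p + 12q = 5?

Step 1: Compute gcd(19, 12) = 1.
Since 1 divides 5, solutions exist.

Step 2: Find a particular solution using extended Euclidean algorithm.
We get p₀ = -25, q₀ = 40.
Check: 19*-25 + 12*40 = 5 = 5 ✓

Step 3: Write the general solution.
p = -25 + (12/1)t = -25 + 12t
q = 40 - (19/1)t = 40 - 19t
for any integer t.

p = -25 + 12t, q = 40 - 19t for integer t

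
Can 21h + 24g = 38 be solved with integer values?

Step 1: Compute gcd(21, 24).
gcd(21, 24) = 3

Step 2: Check divisibility.
Does 3 divide 38? 38 = 3 x 12 + 2, so no.

By the theorem on linear Diophantine equations, 21h + 24g = 38 has integer solutions if and only if gcd(21, 24) divides 38. Since 3 does not divide 38, no solutions exist.

No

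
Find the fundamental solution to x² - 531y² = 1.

We seek the smallest positive integers (x, y) with x² - 531y² = 1, i.e., x² = 531y² + 1.
Try successive y values:
y = 1: x² = 531·1² + 1 = 532, not a perfect square
y = 2: x² = 531·2² + 1 = 2125, not a perfect square
y = 3: x² = 531·3² + 1 = 4780, not a perfect square
... continuing the search (or via continued fractions) ...
y = 23: x² = 531·23² + 1 = 280900, x = 530 ✓

Verify: 530² - 531·23² = 280900 - 280899 = 1 ✓

x = 530, y = 23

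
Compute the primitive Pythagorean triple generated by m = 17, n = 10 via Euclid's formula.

a = m² - n² = 17² - 10² = 289 - 100 = 189
b = 2mn = 2·17·10 = 340
c = m² + n² = 289 + 100 = 389
Verify: 189² + 340² = 35721 + 115600 = 151321 = 389² ✓

(189, 340, 389)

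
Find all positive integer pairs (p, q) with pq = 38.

The positive divisors of 38 are: 1, 2, 19, 38.
Each divisor d gives the pair (d, 38/d):
(1, 38), (2, 19), (19, 2), (38, 1)

(1, 38), (2, 19), (19, 2), (38, 1)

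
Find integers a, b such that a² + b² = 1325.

We need to find integers a, b > 0 such that a² + b² = 1325.
Trying a = 10: b² = 1325 - 10² = 1325 - 100 = 1225
b = 35
Check: 10² + 35² = 100 + 1225 = 1325 ✓

1325 = 10² + 35²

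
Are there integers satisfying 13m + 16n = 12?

Step 1: Compute gcd(13, 16).
gcd(13, 16) = 1

Step 2: Check divisibility.
Does 1 divide 12? 12 = 1 x 12, so yes.

By the theorem on linear Diophantine equations, 13m + 16n = 12 has integer solutions if and only if gcd(13, 16) divides 12. Since 1 | 12, solutions exist.

Yes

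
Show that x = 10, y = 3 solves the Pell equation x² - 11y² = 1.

Compute x² = 10² = 100
Compute 11y² = 11·3² = 11·9 = 99
x² - 11y² = 100 - 99 = 1
Since this equals 1, (10, 3) is a solution.

Yes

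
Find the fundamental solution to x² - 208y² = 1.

We seek the smallest positive integers (x, y) with x² - 208y² = 1, i.e., x² = 208y² + 1.
Try successive y values:
y = 1: x² = 208·1² + 1 = 209, not a perfect square
y = 2: x² = 208·2² + 1 = 833, not a perfect square
y = 3: x² = 208·3² + 1 = 1873, not a perfect square
... continuing the search (or via continued fractions) ...
y = 45: x² = 208·45² + 1 = 421201, x = 649 ✓

Verify: 649² - 208·45² = 421201 - 421200 = 1 ✓

x = 649, y = 45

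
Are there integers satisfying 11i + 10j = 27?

Step 1: Compute gcd(11, 10).
gcd(11, 10) = 1

Step 2: Check divisibility.
Does 1 divide 27? 27 = 1 x 27, so yes.

By the theorem on linear Diophantine equations, 11i + 10j = 27 has integer solutions if and only if gcd(11, 10) divides 27. Since 1 | 27, solutions exist.

Yes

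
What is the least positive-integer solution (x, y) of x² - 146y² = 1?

We seek the smallest positive integers (x, y) with x² - 146y² = 1, i.e., x² = 146y² + 1.
Try successive y values:
y = 1: x² = 146·1² + 1 = 147, not a perfect square
y = 2: x² = 146·2² + 1 = 585, not a perfect square
y = 3: x² = 146·3² + 1 = 1315, not a perfect square
... continuing the search (or via continued fractions) ...
y = 12: x² = 146·12² + 1 = 21025, x = 145 ✓

Verify: 145² - 146·12² = 21025 - 21024 = 1 ✓

x = 145, y = 12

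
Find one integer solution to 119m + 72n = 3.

Step 1: Check solvability.
gcd(119, 72) = 1
Since 1 divides 3, solutions exist.

Step 2: Apply extended Euclidean algorithm to find gcd.
We find integers such that 119*x0 + 72*y0 = 1

Step 3: Scale the particular solution.
Multiply by 3/1 = 3:
m = 69, n = -114

Step 4: Verify.
119*(69) + 72*(-114) = 3 = 3 ✓

m = 69, n = -114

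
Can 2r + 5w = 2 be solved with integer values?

Step 1: Compute gcd(2, 5).
gcd(2, 5) = 1

Step 2: Check divisibility.
Does 1 divide 2? 2 = 1 x 2, so yes.

By the theorem on linear Diophantine equations, 2r + 5w = 2 has integer solutions if and only if gcd(2, 5) divides 2. Since 1 | 2, solutions exist.

Yes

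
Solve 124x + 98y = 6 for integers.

Step 1: Check solvability.
gcd(124, 98) = 2
Since 2 divides 6, solutions exist.

Step 2: Apply extended Euclidean algorithm to find gcd.
We find integers such that 124*x0 + 98*y0 = 2

Step 3: Scale the particular solution.
Multiply by 6/2 = 3:
x = -45, y = 57

Step 4: Verify.
124*(-45) + 98*(57) = 6 = 6 ✓

x = -45, y = 57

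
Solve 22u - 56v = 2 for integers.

Step 1: Check solvability.
gcd(22, 56) = 2
Since 2 divides 2, solutions exist.

Step 2: Apply extended Euclidean algorithm to find gcd.
We find integers such that 22*x0 + 56*y0 = 2

Step 3: Scale the particular solution.
Multiply by 2/2 = 1:
u = -5, v = -2

Step 4: Verify.
22*(-5) - 56*(-2) = 2 = 2 ✓

u = -5, v = -2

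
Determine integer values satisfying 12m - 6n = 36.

Step 1: Check solvability.
gcd(12, 6) = 6
Since 6 divides 36, solutions exist.

Step 2: Apply extended Euclidean algorithm to find gcd.
We find integers such that 12*x0 + 6*y0 = 6

Step 3: Scale the particular solution.
Multiply by 36/6 = 6:
m = 0, n = -6

Step 4: Verify.
12*(0) - 6*(-6) = 36 = 36 ✓

m = 0, n = -6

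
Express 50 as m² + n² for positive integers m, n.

We need to find integers m, n > 0 such that m² + n² = 50.
Trying m = 1: n² = 50 - 1² = 50 - 1 = 49
n = 7
Check: 1² + 7² = 1 + 49 = 50 ✓

50 = 1² + 7²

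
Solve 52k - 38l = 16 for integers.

Step 1: Check solvability.
gcd(52, 38) = 2
Since 2 divides 16, solutions exist.

Step 2: Apply extended Euclidean algorithm to find gcd.
We find integers such that 52*x0 + 38*y0 = 2

Step 3: Scale the particular solution.
Multiply by 16/2 = 8:
k = -64, l = -88

Step 4: Verify.
52*(-64) - 38*(-88) = 16 = 16 ✓

k = -64, l = -88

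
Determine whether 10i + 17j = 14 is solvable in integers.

Step 1: Compute gcd(10, 17).
gcd(10, 17) = 1

Step 2: Check divisibility.
Does 1 divide 14? 14 = 1 x 14, so yes.

By the theorem on linear Diophantine equations, 10i + 17j = 14 has integer solutions if and only if gcd(10, 17) divides 14. Since 1 | 14, solutions exist.

Yes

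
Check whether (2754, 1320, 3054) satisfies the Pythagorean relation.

Compute a² + b²:
2754² + 1320² = 7584516 + 1742400 = 9326916
Compute c²:
3054² = 9326916
Since 9326916 = 9326916, it is a Pythagorean triple.

Yes, it is a Pythagorean triple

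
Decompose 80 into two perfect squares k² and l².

We need to find integers k, l > 0 such that k² + l² = 80.
Trying k = 4: l² = 80 - 4² = 80 - 16 = 64
l = 8
Check: 4² + 8² = 16 + 64 = 80 ✓

80 = 4² + 8²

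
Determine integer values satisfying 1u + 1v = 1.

Step 1: Check solvability.
gcd(1, 1) = 1
Since 1 divides 1, solutions exist.

Step 2: Apply extended Euclidean algorithm to find gcd.
We find integers such that 1*x0 + 1*y0 = 1

Step 3: Scale the particular solution.
Multiply by 1/1 = 1:
u = 0, v = 1

Step 4: Verify.
1*(0) + 1*(1) = 1 = 1 ✓

u = 0, v = 1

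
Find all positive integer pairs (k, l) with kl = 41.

The positive divisors of 41 are: 1, 41.
Each divisor d gives the pair (d, 41/d):
(1, 41), (41, 1)

(1, 41), (41, 1)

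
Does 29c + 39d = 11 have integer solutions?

Step 1: Compute gcd(29, 39).
gcd(29, 39) = 1

Step 2: Check divisibility.
Does 1 divide 11? 11 = 1 x 11, so yes.

By the theorem on linear Diophantine equations, 29c + 39d = 11 has integer solutions if and only if gcd(29, 39) divides 11. Since 1 | 11, solutions exist.

Yes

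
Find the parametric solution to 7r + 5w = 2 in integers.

Step 1: Compute gcd(7, 5) = 1.
Since 1 divides 2, solutions exist.

Step 2: Find a particular solution using extended Euclidean algorithm.
We get r₀ = -4, w₀ = 6.
Check: 7*-4 + 5*6 = 2 = 2 ✓

Step 3: Write the general solution.
r = -4 + (5/1)t = -4 + 5t
w = 6 - (7/1)t = 6 - 7t
for any integer t.

r = -4 + 5t, w = 6 - 7t for integer t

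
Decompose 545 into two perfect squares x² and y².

We need to find integers x, y > 0 such that x² + y² = 545.
Trying x = 4: y² = 545 - 4² = 545 - 16 = 529
y = 23
Check: 4² + 23² = 16 + 529 = 545 ✓

545 = 4² + 23²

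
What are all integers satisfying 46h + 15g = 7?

Step 1: Compute gcd(46, 15) = 1.
Since 1 divides 7, solutions exist.

Step 2: Find a particular solution using extended Euclidean algorithm.
We get h₀ = 7, g₀ = -21.
Check: 46*7 + 15*-21 = 7 = 7 ✓

Step 3: Write the general solution.
h = 7 + (15/1)t = 7 + 15t
g = -21 - (46/1)t = -21 - 46t
for any integer t.

h = 7 + 15t, g = -21 - 46t for integer t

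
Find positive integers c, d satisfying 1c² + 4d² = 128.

Try small values of c and check whether (128 - 1c²)/4 is a perfect square.
c = 8: 1·8² = 64, so 4d² = 128 - 64 = 64, giving d² = 16, d = 4.
Check: 1·8² + 4·4² = 64 + 64 = 128 ✓

c = 8, d = 4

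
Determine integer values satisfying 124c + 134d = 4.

Step 1: Check solvability.
gcd(124, 134) = 2
Since 2 divides 4, solutions exist.

Step 2: Apply extended Euclidean algorithm to find gcd.
We find integers such that 124*x0 + 134*y0 = 2

Step 3: Scale the particular solution.
Multiply by 4/2 = 2:
c = -54, d = 50

Step 4: Verify.
124*(-54) + 134*(50) = 4 = 4 ✓

c = -54, d = 50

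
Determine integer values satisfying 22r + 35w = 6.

Step 1: Check solvability.
gcd(22, 35) = 1
Since 1 divides 6, solutions exist.

Step 2: Apply extended Euclidean algorithm to find gcd.
We find integers such that 22*x0 + 35*y0 = 1

Step 3: Scale the particular solution.
Multiply by 6/1 = 6:
r = 48, w = -30

Step 4: Verify.
22*(48) + 35*(-30) = 6 = 6 ✓

r = 48, w = -30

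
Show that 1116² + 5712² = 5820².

Compute a² + b² = 1116² + 5712² = 1245456 + 32626944 = 33872400
Compute c² = 5820² = 33872400
Since 33872400 = 33872400, confirmed.

Yes, it is a Pythagorean triple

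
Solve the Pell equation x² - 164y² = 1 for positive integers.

We seek the smallest positive integers (x, y) with x² - 164y² = 1, i.e., x² = 164y² + 1.
Try successive y values:
y = 1: x² = 164·1² + 1 = 165, not a perfect square
y = 2: x² = 164·2² + 1 = 657, not a perfect square
y = 3: x² = 164·3² + 1 = 1477, not a perfect square
... continuing the search (or via continued fractions) ...
y = 160: x² = 164·160² + 1 = 4198401, x = 2049 ✓

Verify: 2049² - 164·160² = 4198401 - 4198400 = 1 ✓

x = 2049, y = 160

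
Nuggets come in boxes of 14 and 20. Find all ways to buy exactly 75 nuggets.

We need non-negative integers (x, y) with 14x + 20y = 75.
For each x in 0..5, check if 75 - 14x is a non-negative multiple of 20.
No x yields an integer y ≥ 0.

No solution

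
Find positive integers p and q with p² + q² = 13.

We need to find integers p, q > 0 such that p² + q² = 13.
Trying p = 2: q² = 13 - 2² = 13 - 4 = 9
q = 3
Check: 2² + 3² = 4 + 9 = 13 ✓

13 = 2² + 3²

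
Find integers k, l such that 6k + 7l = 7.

Step 1: Check solvability.
gcd(6, 7) = 1
Since 1 divides 7, solutions exist.

Step 2: Apply extended Euclidean algorithm to find gcd.
We find integers such that 6*x0 + 7*y0 = 1

Step 3: Scale the particular solution.
Multiply by 7/1 = 7:
k = -7, l = 7

Step 4: Verify.
6*(-7) + 7*(7) = 7 = 7 ✓

k = -7, l = 7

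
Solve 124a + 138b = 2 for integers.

Step 1: Check solvability.
gcd(124, 138) = 2
Since 2 divides 2, solutions exist.

Step 2: Apply extended Euclidean algorithm to find gcd.
We find integers such that 124*x0 + 138*y0 = 2

Step 3: Scale the particular solution.
Multiply by 2/2 = 1:
a = -10, b = 9

Step 4: Verify.
124*(-10) + 138*(9) = 2 = 2 ✓

a = -10, b = 9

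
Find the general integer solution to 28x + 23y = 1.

Step 1: Compute gcd(28, 23) = 1.
Since 1 divides 1, solutions exist.

Step 2: Find a particular solution using extended Euclidean algorithm.
We get x₀ = -9, y₀ = 11.
Check: 28*-9 + 23*11 = 1 = 1 ✓

Step 3: Write the general solution.
x = -9 + (23/1)t = -9 + 23t
y = 11 - (28/1)t = 11 - 28t
for any integer t.

x = -9 + 23t, y = 11 - 28t for integer t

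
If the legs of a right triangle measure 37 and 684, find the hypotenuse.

c² = a² + b² = 37² + 684² = 1369 + 467856 = 469225
c = 685

685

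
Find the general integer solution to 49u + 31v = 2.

Step 1: Compute gcd(49, 31) = 1.
Since 1 divides 2, solutions exist.

Step 2: Find a particular solution using extended Euclidean algorithm.
We get u₀ = -24, v₀ = 38.
Check: 49*-24 + 31*38 = 2 = 2 ✓

Step 3: Write the general solution.
u = -24 + (31/1)t = -24 + 31t
v = 38 - (49/1)t = 38 - 49t
for any integer t.

u = -24 + 31t, v = 38 - 49t for integer t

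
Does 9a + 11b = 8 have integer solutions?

Step 1: Compute gcd(9, 11).
gcd(9, 11) = 1

Step 2: Check divisibility.
Does 1 divide 8? 8 = 1 x 8, so yes.

By the theorem on linear Diophantine equations, 9a + 11b = 8 has integer solutions if and only if gcd(9, 11) divides 8. Since 1 | 8, solutions exist.

Yes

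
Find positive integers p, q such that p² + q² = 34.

Search for p with 34 - p² a perfect square.
p = 3: 34 - 3² = 34 - 9 = 25 = 5² ✓
So p = 3, q = 5.

p = 3, q = 5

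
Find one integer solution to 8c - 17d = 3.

Step 1: Check solvability.
gcd(8, 17) = 1
Since 1 divides 3, solutions exist.

Step 2: Apply extended Euclidean algorithm to find gcd.
We find integers such that 8*x0 + 17*y0 = 1

Step 3: Scale the particular solution.
Multiply by 3/1 = 3:
c = -6, d = -3

Step 4: Verify.
8*(-6) - 17*(-3) = 3 = 3 ✓

c = -6, d = -3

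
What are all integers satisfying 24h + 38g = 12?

Step 1: Compute gcd(24, 38) = 2.
Since 2 divides 12, solutions exist.

Step 2: Find a particular solution using extended Euclidean algorithm.
We get h₀ = 48, g₀ = -30.
Check: 24*48 + 38*-30 = 12 = 12 ✓

Step 3: Write the general solution.
h = 48 + (38/2)t = 48 + 19t
g = -30 - (24/2)t = -30 - 12t
for any integer t.

h = 48 + 19t, g = -30 - 12t for integer t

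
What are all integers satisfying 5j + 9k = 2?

Step 1: Compute gcd(5, 9) = 1.
Since 1 divides 2, solutions exist.

Step 2: Find a particular solution using extended Euclidean algorithm.
We get j₀ = 4, k₀ = -2.
Check: 5*4 + 9*-2 = 2 = 2 ✓

Step 3: Write the general solution.
j = 4 + (9/1)t = 4 + 9t
k = -2 - (5/1)t = -2 - 5t
for any integer t.

j = 4 + 9t, k = -2 - 5t for integer t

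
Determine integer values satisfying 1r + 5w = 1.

Step 1: Check solvability.
gcd(1, 5) = 1
Since 1 divides 1, solutions exist.

Step 2: Apply extended Euclidean algorithm to find gcd.
We find integers such that 1*x0 + 5*y0 = 1

Step 3: Scale the particular solution.
Multiply by 1/1 = 1:
r = 1, w = 0

Step 4: Verify.
1*(1) + 5*(0) = 1 = 1 ✓

r = 1, w = 0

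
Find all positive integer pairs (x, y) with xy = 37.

The positive divisors of 37 are: 1, 37.
Each divisor d gives the pair (d, 37/d):
(1, 37), (37, 1)

(1, 37), (37, 1)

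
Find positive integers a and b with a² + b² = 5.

We need to find integers a, b > 0 such that a² + b² = 5.
Trying a = 1: b² = 5 - 1² = 5 - 1 = 4
b = 2
Check: 1² + 2² = 1 + 4 = 5 ✓

5 = 1² + 2²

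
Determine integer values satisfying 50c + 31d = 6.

Step 1: Check solvability.
gcd(50, 31) = 1
Since 1 divides 6, solutions exist.

Step 2: Apply extended Euclidean algorithm to find gcd.
We find integers such that 50*x0 + 31*y0 = 1

Step 3: Scale the particular solution.
Multiply by 6/1 = 6:
c = -78, d = 126

Step 4: Verify.
50*(-78) + 31*(126) = 6 = 6 ✓

c = -78, d = 126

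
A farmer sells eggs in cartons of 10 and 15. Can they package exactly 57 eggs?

We need non-negative a, b with 10a + 15b = 57.
gcd(10, 15) = 5, and 5 does not divide 57.
No integer solutions exist.

No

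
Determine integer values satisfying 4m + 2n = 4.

Step 1: Check solvability.
gcd(4, 2) = 2
Since 2 divides 4, solutions exist.

Step 2: Apply extended Euclidean algorithm to find gcd.
We find integers such that 4*x0 + 2*y0 = 2

Step 3: Scale the particular solution.
Multiply by 4/2 = 2:
m = 0, n = 2

Step 4: Verify.
4*(0) + 2*(2) = 4 = 4 ✓

m = 0, n = 2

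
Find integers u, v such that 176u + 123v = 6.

Step 1: Check solvability.
gcd(176, 123) = 1
Since 1 divides 6, solutions exist.

Step 2: Apply extended Euclidean algorithm to find gcd.
We find integers such that 176*x0 + 123*y0 = 1

Step 3: Scale the particular solution.
Multiply by 6/1 = 6:
u = -348, v = 498

Step 4: Verify.
176*(-348) + 123*(498) = 6 = 6 ✓

u = -348, v = 498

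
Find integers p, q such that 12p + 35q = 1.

Step 1: Check solvability.
gcd(12, 35) = 1
Since 1 divides 1, solutions exist.

Step 2: Apply extended Euclidean algorithm to find gcd.
We find integers such that 12*x0 + 35*y0 = 1

Step 3: Scale the particular solution.
Multiply by 1/1 = 1:
p = 3, q = -1

Step 4: Verify.
12*(3) + 35*(-1) = 1 = 1 ✓

p = 3, q = -1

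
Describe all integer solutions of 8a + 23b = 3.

Step 1: Compute gcd(8, 23) = 1.
Since 1 divides 3, solutions exist.

Step 2: Find a particular solution using extended Euclidean algorithm.
We get a₀ = 9, b₀ = -3.
Check: 8*9 + 23*-3 = 3 = 3 ✓

Step 3: Write the general solution.
a = 9 + (23/1)t = 9 + 23t
b = -3 - (8/1)t = -3 - 8t
for any integer t.

a = 9 + 23t, b = -3 - 8t for integer t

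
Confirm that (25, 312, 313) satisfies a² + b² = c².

Compute a² + b² = 25² + 312² = 625 + 97344 = 97969
Compute c² = 313² = 97969
Since 97969 = 97969, confirmed.

Yes, it is a Pythagorean triple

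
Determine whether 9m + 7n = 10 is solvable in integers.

Step 1: Compute gcd(9, 7).
gcd(9, 7) = 1

Step 2: Check divisibility.
Does 1 divide 10? 10 = 1 x 10, so yes.

By the theorem on linear Diophantine equations, 9m + 7n = 10 has integer solutions if and only if gcd(9, 7) divides 10. Since 1 | 10, solutions exist.

Yes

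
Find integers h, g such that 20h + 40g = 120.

Step 1: Check solvability.
gcd(20, 40) = 20
Since 20 divides 120, solutions exist.

Step 2: Apply extended Euclidean algorithm to find gcd.
We find integers such that 20*x0 + 40*y0 = 20

Step 3: Scale the particular solution.
Multiply by 120/20 = 6:
h = 6, g = 0

Step 4: Verify.
20*(6) + 40*(0) = 120 = 120 ✓

h = 6, g = 0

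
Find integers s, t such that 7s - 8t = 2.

Step 1: Check solvability.
gcd(7, 8) = 1
Since 1 divides 2, solutions exist.

Step 2: Apply extended Euclidean algorithm to find gcd.
We find integers such that 7*x0 + 8*y0 = 1

Step 3: Scale the particular solution.
Multiply by 2/1 = 2:
s = -2, t = -2

Step 4: Verify.
7*(-2) - 8*(-2) = 2 = 2 ✓

s = -2, t = -2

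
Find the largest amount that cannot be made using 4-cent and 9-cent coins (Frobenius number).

For two coprime denominations a and b, the Frobenius number (largest value not representable as a non-negative combination) is ab - a - b.
Here gcd(4, 9) = 1, so they are coprime.
F(4, 9) = 4·9 - 4 - 9 = 36 - 13 = 23

23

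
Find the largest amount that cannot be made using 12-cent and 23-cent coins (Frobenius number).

For two coprime denominations a and b, the Frobenius number (largest value not representable as a non-negative combination) is ab - a - b.
Here gcd(12, 23) = 1, so they are coprime.
F(12, 23) = 12·23 - 12 - 23 = 276 - 35 = 241

241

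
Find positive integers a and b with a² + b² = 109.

We need to find integers a, b > 0 such that a² + b² = 109.
Trying a = 3: b² = 109 - 3² = 109 - 9 = 100
b = 10
Check: 3² + 10² = 9 + 100 = 109 ✓

109 = 3² + 10²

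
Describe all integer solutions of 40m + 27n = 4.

Step 1: Compute gcd(40, 27) = 1.
Since 1 divides 4, solutions exist.

Step 2: Find a particular solution using extended Euclidean algorithm.
We get m₀ = -8, n₀ = 12.
Check: 40*-8 + 27*12 = 4 = 4 ✓

Step 3: Write the general solution.
m = -8 + (27/1)t = -8 + 27t
n = 12 - (40/1)t = 12 - 40t
for any integer t.

m = -8 + 27t, n = 12 - 40t for integer t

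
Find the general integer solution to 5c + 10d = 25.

Step 1: Compute gcd(5, 10) = 5.
Since 5 divides 25, solutions exist.

Step 2: Find a particular solution using extended Euclidean algorithm.
We get c₀ = 5, d₀ = 0.
Check: 5*5 + 10*0 = 25 = 25 ✓

Step 3: Write the general solution.
c = 5 + (10/5)t = 5 + 2t
d = 0 - (5/5)t = 0 - 1t
for any integer t.

c = 5 + 2t, d = 0 - 1t for integer t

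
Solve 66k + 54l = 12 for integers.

Step 1: Check solvability.
gcd(66, 54) = 6
Since 6 divides 12, solutions exist.

Step 2: Apply extended Euclidean algorithm to find gcd.
We find integers such that 66*x0 + 54*y0 = 6

Step 3: Scale the particular solution.
Multiply by 12/6 = 2:
k = -8, l = 10

Step 4: Verify.
66*(-8) + 54*(10) = 12 = 12 ✓

k = -8, l = 10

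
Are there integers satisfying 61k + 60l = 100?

Step 1: Compute gcd(61, 60).
gcd(61, 60) = 1

Step 2: Check divisibility.
Does 1 divide 100? 100 = 1 x 100, so yes.

By the theorem on linear Diophantine equations, 61k + 60l = 100 has integer solutions if and only if gcd(61, 60) divides 100. Since 1 | 100, solutions exist.

Yes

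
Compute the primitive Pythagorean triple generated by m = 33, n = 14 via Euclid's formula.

a = m² - n² = 1089 - 196 = 893
b = 2mn = 2·33·14 = 924
c = m² + n² = 1089 + 196 = 1285
Verify: 893² + 924² = 797449 + 853776 = 1651225 = 1285² ✓

(893, 924, 1285)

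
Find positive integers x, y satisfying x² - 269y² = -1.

We need x² = 269y² - 1. Try successive y:
y = 1: x² = 269·1² - 1 = 268, not a perfect square
y = 2: x² = 269·2² - 1 = 1075, not a perfect square
y = 3: x² = 269·3² - 1 = 2420, not a perfect square
...
y = 5: x² = 269·5² - 1 = 6724 = 82² ✓
Check: 82² - 269·5² = 6724 - 6725 = -1 ✓

x = 82, y = 5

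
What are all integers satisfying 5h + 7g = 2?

Step 1: Compute gcd(5, 7) = 1.
Since 1 divides 2, solutions exist.

Step 2: Find a particular solution using extended Euclidean algorithm.
We get h₀ = 6, g₀ = -4.
Check: 5*6 + 7*-4 = 2 = 2 ✓

Step 3: Write the general solution.
h = 6 + (7/1)t = 6 + 7t
g = -4 - (5/1)t = -4 - 5t
for any integer t.

h = 6 + 7t, g = -4 - 5t for integer t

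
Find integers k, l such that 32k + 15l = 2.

Step 1: Check solvability.
gcd(32, 15) = 1
Since 1 divides 2, solutions exist.

Step 2: Apply extended Euclidean algorithm to find gcd.
We find integers such that 32*x0 + 15*y0 = 1

Step 3: Scale the particular solution.
Multiply by 2/1 = 2:
k = -14, l = 30

Step 4: Verify.
32*(-14) + 15*(30) = 2 = 2 ✓

k = -14, l = 30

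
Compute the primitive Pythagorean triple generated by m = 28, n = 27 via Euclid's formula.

a = m² - n² = 28² - 27² = 784 - 729 = 55
b = 2mn = 2·28·27 = 1512
c = m² + n² = 784 + 729 = 1513
Verify: 55² + 1512² = 3025 + 2286144 = 2289169 = 1513² ✓

(55, 1512, 1513)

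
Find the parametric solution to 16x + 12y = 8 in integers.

Step 1: Compute gcd(16, 12) = 4.
Since 4 divides 8, solutions exist.

Step 2: Find a particular solution using extended Euclidean algorithm.
We get x₀ = 2, y₀ = -2.
Check: 16*2 + 12*-2 = 8 = 8 ✓

Step 3: Write the general solution.
x = 2 + (12/4)t = 2 + 3t
y = -2 - (16/4)t = -2 - 4t
for any integer t.

x = 2 + 3t, y = -2 - 4t for integer t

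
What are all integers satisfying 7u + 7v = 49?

Step 1: Compute gcd(7, 7) = 7.
Since 7 divides 49, solutions exist.

Step 2: Find a particular solution using extended Euclidean algorithm.
We get u₀ = 0, v₀ = 7.
Check: 7*0 + 7*7 = 49 = 49 ✓

Step 3: Write the general solution.
u = 0 + (7/7)t = 0 + 1t
v = 7 - (7/7)t = 7 - 1t
for any integer t.

u = 0 + 1t, v = 7 - 1t for integer t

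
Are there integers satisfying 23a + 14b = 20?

Step 1: Compute gcd(23, 14).
gcd(23, 14) = 1

Step 2: Check divisibility.
Does 1 divide 20? 20 = 1 x 20, so yes.

By the theorem on linear Diophantine equations, 23a + 14b = 20 has integer solutions if and only if gcd(23, 14) divides 20. Since 1 | 20, solutions exist.

Yes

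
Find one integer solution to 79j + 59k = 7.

Step 1: Check solvability.
gcd(79, 59) = 1
Since 1 divides 7, solutions exist.

Step 2: Apply extended Euclidean algorithm to find gcd.
We find integers such that 79*x0 + 59*y0 = 1

Step 3: Scale the particular solution.
Multiply by 7/1 = 7:
j = 21, k = -28

Step 4: Verify.
79*(21) + 59*(-28) = 7 = 7 ✓

j = 21, k = -28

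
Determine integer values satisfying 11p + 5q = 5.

Step 1: Check solvability.
gcd(11, 5) = 1
Since 1 divides 5, solutions exist.

Step 2: Apply extended Euclidean algorithm to find gcd.
We find integers such that 11*x0 + 5*y0 = 1

Step 3: Scale the particular solution.
Multiply by 5/1 = 5:
p = 5, q = -10

Step 4: Verify.
11*(5) + 5*(-10) = 5 = 5 ✓

p = 5, q = -10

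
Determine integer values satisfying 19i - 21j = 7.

Step 1: Check solvability.
gcd(19, 21) = 1
Since 1 divides 7, solutions exist.

Step 2: Apply extended Euclidean algorithm to find gcd.
We find integers such that 19*x0 + 21*y0 = 1

Step 3: Scale the particular solution.
Multiply by 7/1 = 7:
i = 70, j = 63

Step 4: Verify.
19*(70) - 21*(63) = 7 = 7 ✓

i = 70, j = 63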